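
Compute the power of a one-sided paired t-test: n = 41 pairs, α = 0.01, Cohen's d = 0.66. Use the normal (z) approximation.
Power ≈ 0.97

Power calculation (paired t-test, normal approximation):
z_β = d · √n - z_α
z_β = 0.66 · √41 - 2.326
z_β = 0.66 · 6.403 - 2.326
z_β = 1.900

Power = Φ(z_β) = Φ(1.900) ≈ 0.971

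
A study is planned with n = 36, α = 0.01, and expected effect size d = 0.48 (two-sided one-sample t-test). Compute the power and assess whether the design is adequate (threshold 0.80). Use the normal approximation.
Power ≈ 0.62; the study is underpowered (power < 0.80)

Power calculation (one-sample t-test, normal approximation):
z_β = d · √n - z_{α/2}
z_β = 0.48 · √36 - 2.576
z_β = 0.48 · 6.000 - 2.576
z_β = 0.304

Power = Φ(z_β) = Φ(0.304) ≈ 0.620

Effect size d = 0.48 is small by Cohen's convention (0.2/0.5/0.8).

Threshold: power ≥ 0.80 is conventionally adequate.
Power ≈ 0.62 → the study is underpowered (power < 0.80).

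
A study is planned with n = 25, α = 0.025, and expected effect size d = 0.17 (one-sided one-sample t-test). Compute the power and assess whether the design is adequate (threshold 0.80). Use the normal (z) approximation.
Power ≈ 0.13; the study is underpowered (power < 0.80)

Power calculation (one-sample t-test, normal approximation):
z_β = d · √n - z_α
z_β = 0.17 · √25 - 1.960
z_β = 0.17 · 5.000 - 1.960
z_β = -1.110

Power = Φ(z_β) = Φ(-1.110) ≈ 0.134

Effect size d = 0.17 is very small by Cohen's convention (0.2/0.5/0.8).

Threshold: power ≥ 0.80 is conventionally adequate.
Power ≈ 0.13 → the study is underpowered (power < 0.80).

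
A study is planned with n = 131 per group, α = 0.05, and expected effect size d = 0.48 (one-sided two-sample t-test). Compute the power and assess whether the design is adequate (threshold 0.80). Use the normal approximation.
Power ≈ 0.99; the study is adequately powered (power ≥ 0.80)

Power calculation (two-sample t-test, normal approximation):
z_β = d · √(n/2) - z_α
z_β = 0.48 · √(131/2) - 1.645
z_β = 0.48 · 8.093 - 1.645
z_β = 2.240

Power = Φ(z_β) = Φ(2.240) ≈ 0.987

Effect size d = 0.48 is small by Cohen's convention (0.2/0.5/0.8).

Threshold: power ≥ 0.80 is conventionally adequate.
Power ≈ 0.99 → the study is adequately powered (power ≥ 0.80).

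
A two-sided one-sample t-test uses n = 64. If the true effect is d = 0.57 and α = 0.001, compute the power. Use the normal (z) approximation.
Power ≈ 0.90

Power calculation (one-sample t-test, normal approximation):
z_β = d · √n - z_{α/2}
z_β = 0.57 · √64 - 3.291
z_β = 0.57 · 8.000 - 3.291
z_β = 1.269

Power = Φ(z_β) = Φ(1.269) ≈ 0.898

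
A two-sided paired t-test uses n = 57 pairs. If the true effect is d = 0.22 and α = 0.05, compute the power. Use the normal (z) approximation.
Power ≈ 0.38

Power calculation (paired t-test, normal approximation):
z_β = d · √n - z_{α/2}
z_β = 0.22 · √57 - 1.960
z_β = 0.22 · 7.550 - 1.960
z_β = -0.299

Power = Φ(z_β) = Φ(-0.299) ≈ 0.382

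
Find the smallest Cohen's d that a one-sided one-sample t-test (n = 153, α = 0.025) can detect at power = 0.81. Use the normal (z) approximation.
d ≈ 0.23

Minimum detectable effect (one-sample t-test, normal approximation):
d = (z_α + z_β) / √n
d = (1.960 + 0.878) / √153
d = 2.838 / 12.369
d ≈ 0.23

By Cohen's convention (0.2 small / 0.5 medium / 0.8 large): small effect.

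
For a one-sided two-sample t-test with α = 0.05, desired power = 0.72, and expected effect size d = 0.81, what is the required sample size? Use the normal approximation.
n = 16 per group

Sample size formula (two-sample t-test, normal approximation):
n = 2 · ((z_α + z_β) / d)²

z_α = 1.645 (for α = 0.05, one-sided)
z_β = 0.583 (for power = 0.72)
d = 0.81

n = 2 · ((1.645 + 0.583) / 0.81)²
n = 2 · (2.751)²
n ≈ 15.14
Round up to the next whole number: n = 16 per group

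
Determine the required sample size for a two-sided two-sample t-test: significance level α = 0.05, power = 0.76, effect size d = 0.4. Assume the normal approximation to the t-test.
n = 89 per group

Sample size formula (two-sample t-test, normal approximation):
n = 2 · ((z_{α/2} + z_β) / d)²

z_{α/2} = 1.960 (for α = 0.05, two-sided)
z_β = 0.706 (for power = 0.76)
d = 0.4

n = 2 · ((1.960 + 0.706) / 0.4)²
n = 2 · (6.665)²
n ≈ 88.84
Round up to the next whole number: n = 89 per group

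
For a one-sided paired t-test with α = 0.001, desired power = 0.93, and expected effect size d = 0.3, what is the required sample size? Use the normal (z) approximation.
n = 232 pairs

Sample size formula (paired t-test, normal approximation):
n = ((z_α + z_β) / d)²

z_α = 3.090 (for α = 0.001, one-sided)
z_β = 1.476 (for power = 0.93)
d = 0.3

n = ((3.090 + 1.476) / 0.3)²
n = (15.220)²
n ≈ 231.65
Round up to the next whole number: n = 232 pairs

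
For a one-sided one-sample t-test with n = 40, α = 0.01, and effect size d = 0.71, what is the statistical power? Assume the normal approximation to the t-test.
Power ≈ 0.98

Power calculation (one-sample t-test, normal approximation):
z_β = d · √n - z_α
z_β = 0.71 · √40 - 2.326
z_β = 0.71 · 6.325 - 2.326
z_β = 2.164

Power = Φ(z_β) = Φ(2.164) ≈ 0.985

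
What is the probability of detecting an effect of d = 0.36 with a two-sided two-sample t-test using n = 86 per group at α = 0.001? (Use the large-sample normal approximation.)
Power ≈ 0.18

Power calculation (two-sample t-test, normal approximation):
z_β = d · √(n/2) - z_{α/2}
z_β = 0.36 · √(86/2) - 3.291
z_β = 0.36 · 6.557 - 3.291
z_β = -0.930

Power = Φ(z_β) = Φ(-0.930) ≈ 0.176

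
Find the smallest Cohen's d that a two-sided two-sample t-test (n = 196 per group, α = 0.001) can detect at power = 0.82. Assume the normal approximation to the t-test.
d ≈ 0.42

Minimum detectable effect (two-sample t-test, normal approximation):
d = (z_{α/2} + z_β) / √(n/2)
d = (3.291 + 0.915) / √(196/2)
d = 4.206 / 9.899
d ≈ 0.42

By Cohen's convention (0.2 small / 0.5 medium / 0.8 large): small effect.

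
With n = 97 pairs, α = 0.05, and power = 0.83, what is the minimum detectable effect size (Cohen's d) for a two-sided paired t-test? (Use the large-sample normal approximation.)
d ≈ 0.30

Minimum detectable effect (paired t-test, normal approximation):
d = (z_{α/2} + z_β) / √n
d = (1.960 + 0.954) / √97
d = 2.914 / 9.849
d ≈ 0.30

By Cohen's convention (0.2 small / 0.5 medium / 0.8 large): small effect.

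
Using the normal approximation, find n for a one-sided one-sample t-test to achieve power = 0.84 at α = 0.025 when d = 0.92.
n = 11

Sample size formula (one-sample t-test, normal approximation):
n = ((z_α + z_β) / d)²

z_α = 1.960 (for α = 0.025, one-sided)
z_β = 0.994 (for power = 0.84)
d = 0.92

n = ((1.960 + 0.994) / 0.92)²
n = (3.211)²
n ≈ 10.31
Round up to the next whole number: n = 11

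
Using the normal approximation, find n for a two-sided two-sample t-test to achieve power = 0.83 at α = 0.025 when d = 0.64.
n = 50 per group

Sample size formula (two-sample t-test, normal approximation):
n = 2 · ((z_{α/2} + z_β) / d)²

z_{α/2} = 2.241 (for α = 0.025, two-sided)
z_β = 0.954 (for power = 0.83)
d = 0.64

n = 2 · ((2.241 + 0.954) / 0.64)²
n = 2 · (4.992)²
n ≈ 49.84
Round up to the next whole number: n = 50 per group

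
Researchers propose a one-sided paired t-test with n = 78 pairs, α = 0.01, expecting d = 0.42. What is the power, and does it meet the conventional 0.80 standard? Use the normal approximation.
Power ≈ 0.92; the study is adequately powered (power ≥ 0.80)

Power calculation (paired t-test, normal approximation):
z_β = d · √n - z_α
z_β = 0.42 · √78 - 2.326
z_β = 0.42 · 8.832 - 2.326
z_β = 1.383

Power = Φ(z_β) = Φ(1.383) ≈ 0.917

Effect size d = 0.42 is small by Cohen's convention (0.2/0.5/0.8).

Threshold: power ≥ 0.80 is conventionally adequate.
Power ≈ 0.92 → the study is adequately powered (power ≥ 0.80).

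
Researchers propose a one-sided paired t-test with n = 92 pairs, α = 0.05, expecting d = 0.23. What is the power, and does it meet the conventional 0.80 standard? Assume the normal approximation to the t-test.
Power ≈ 0.71; the study is underpowered (power < 0.80)

Power calculation (paired t-test, normal approximation):
z_β = d · √n - z_α
z_β = 0.23 · √92 - 1.645
z_β = 0.23 · 9.592 - 1.645
z_β = 0.561

Power = Φ(z_β) = Φ(0.561) ≈ 0.713

Effect size d = 0.23 is small by Cohen's convention (0.2/0.5/0.8).

Threshold: power ≥ 0.80 is conventionally adequate.
Power ≈ 0.71 → the study is underpowered (power < 0.80).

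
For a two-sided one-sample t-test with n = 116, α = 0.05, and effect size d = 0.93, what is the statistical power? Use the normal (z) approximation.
Power ≈ 1.00

Power calculation (one-sample t-test, normal approximation):
z_β = d · √n - z_{α/2}
z_β = 0.93 · √116 - 1.960
z_β = 0.93 · 10.770 - 1.960
z_β = 8.056

Power = Φ(z_β) = Φ(8.056) ≈ 1.000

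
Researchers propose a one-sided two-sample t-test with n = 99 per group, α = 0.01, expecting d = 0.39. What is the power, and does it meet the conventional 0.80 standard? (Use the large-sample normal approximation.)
Power ≈ 0.66; the study is underpowered (power < 0.80)

Power calculation (two-sample t-test, normal approximation):
z_β = d · √(n/2) - z_α
z_β = 0.39 · √(99/2) - 2.326
z_β = 0.39 · 7.036 - 2.326
z_β = 0.418

Power = Φ(z_β) = Φ(0.418) ≈ 0.662

Effect size d = 0.39 is small by Cohen's convention (0.2/0.5/0.8).

Threshold: power ≥ 0.80 is conventionally adequate.
Power ≈ 0.66 → the study is underpowered (power < 0.80).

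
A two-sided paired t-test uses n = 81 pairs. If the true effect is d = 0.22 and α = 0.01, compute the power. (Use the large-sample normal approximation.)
Power ≈ 0.28

Power calculation (paired t-test, normal approximation):
z_β = d · √n - z_{α/2}
z_β = 0.22 · √81 - 2.576
z_β = 0.22 · 9.000 - 2.576
z_β = -0.596

Power = Φ(z_β) = Φ(-0.596) ≈ 0.276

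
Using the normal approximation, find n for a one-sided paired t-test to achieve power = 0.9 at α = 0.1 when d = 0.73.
n = 13 pairs

Sample size formula (paired t-test, normal approximation):
n = ((z_α + z_β) / d)²

z_α = 1.282 (for α = 0.1, one-sided)
z_β = 1.282 (for power = 0.9)
d = 0.73

n = ((1.282 + 1.282) / 0.73)²
n = (3.512)²
n ≈ 12.33
Round up to the next whole number: n = 13 pairs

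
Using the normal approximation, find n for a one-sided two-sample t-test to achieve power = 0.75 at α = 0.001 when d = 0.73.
n = 54 per group

Sample size formula (two-sample t-test, normal approximation):
n = 2 · ((z_α + z_β) / d)²

z_α = 3.090 (for α = 0.001, one-sided)
z_β = 0.674 (for power = 0.75)
d = 0.73

n = 2 · ((3.090 + 0.674) / 0.73)²
n = 2 · (5.156)²
n ≈ 53.17
Round up to the next whole number: n = 54 per group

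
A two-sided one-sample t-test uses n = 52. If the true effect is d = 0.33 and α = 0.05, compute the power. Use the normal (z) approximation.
Power ≈ 0.66

Power calculation (one-sample t-test, normal approximation):
z_β = d · √n - z_{α/2}
z_β = 0.33 · √52 - 1.960
z_β = 0.33 · 7.211 - 1.960
z_β = 0.420

Power = Φ(z_β) = Φ(0.420) ≈ 0.663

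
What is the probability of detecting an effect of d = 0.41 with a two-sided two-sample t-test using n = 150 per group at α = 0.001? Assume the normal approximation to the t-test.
Power ≈ 0.60

Power calculation (two-sample t-test, normal approximation):
z_β = d · √(n/2) - z_{α/2}
z_β = 0.41 · √(150/2) - 3.291
z_β = 0.41 · 8.660 - 3.291
z_β = 0.260

Power = Φ(z_β) = Φ(0.260) ≈ 0.603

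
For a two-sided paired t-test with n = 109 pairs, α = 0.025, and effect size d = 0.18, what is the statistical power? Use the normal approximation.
Power ≈ 0.36

Power calculation (paired t-test, normal approximation):
z_β = d · √n - z_{α/2}
z_β = 0.18 · √109 - 2.241
z_β = 0.18 · 10.440 - 2.241
z_β = -0.362

Power = Φ(z_β) = Φ(-0.362) ≈ 0.359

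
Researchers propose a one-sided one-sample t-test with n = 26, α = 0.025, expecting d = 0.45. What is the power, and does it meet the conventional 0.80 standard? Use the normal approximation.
Power ≈ 0.63; the study is underpowered (power < 0.80)

Power calculation (one-sample t-test, normal approximation):
z_β = d · √n - z_α
z_β = 0.45 · √26 - 1.960
z_β = 0.45 · 5.099 - 1.960
z_β = 0.335

Power = Φ(z_β) = Φ(0.335) ≈ 0.631

Effect size d = 0.45 is small by Cohen's convention (0.2/0.5/0.8).

Threshold: power ≥ 0.80 is conventionally adequate.
Power ≈ 0.63 → the study is underpowered (power < 0.80).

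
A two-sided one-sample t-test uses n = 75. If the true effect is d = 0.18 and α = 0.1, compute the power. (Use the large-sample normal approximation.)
Power ≈ 0.47

Power calculation (one-sample t-test, normal approximation):
z_β = d · √n - z_{α/2}
z_β = 0.18 · √75 - 1.645
z_β = 0.18 · 8.660 - 1.645
z_β = -0.086

Power = Φ(z_β) = Φ(-0.086) ≈ 0.466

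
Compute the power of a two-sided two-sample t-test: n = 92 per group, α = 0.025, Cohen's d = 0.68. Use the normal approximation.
Power ≈ 0.99

Power calculation (two-sample t-test, normal approximation):
z_β = d · √(n/2) - z_{α/2}
z_β = 0.68 · √(92/2) - 2.241
z_β = 0.68 · 6.782 - 2.241
z_β = 2.371

Power = Φ(z_β) = Φ(2.371) ≈ 0.991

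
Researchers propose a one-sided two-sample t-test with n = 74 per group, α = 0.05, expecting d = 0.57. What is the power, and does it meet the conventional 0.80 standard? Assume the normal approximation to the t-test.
Power ≈ 0.97; the study is adequately powered (power ≥ 0.80)

Power calculation (two-sample t-test, normal approximation):
z_β = d · √(n/2) - z_α
z_β = 0.57 · √(74/2) - 1.645
z_β = 0.57 · 6.083 - 1.645
z_β = 1.822

Power = Φ(z_β) = Φ(1.822) ≈ 0.966

Effect size d = 0.57 is medium by Cohen's convention (0.2/0.5/0.8).

Threshold: power ≥ 0.80 is conventionally adequate.
Power ≈ 0.97 → the study is adequately powered (power ≥ 0.80).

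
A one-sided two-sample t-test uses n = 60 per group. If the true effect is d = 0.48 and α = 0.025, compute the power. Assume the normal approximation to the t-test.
Power ≈ 0.75

Power calculation (two-sample t-test, normal approximation):
z_β = d · √(n/2) - z_α
z_β = 0.48 · √(60/2) - 1.960
z_β = 0.48 · 5.477 - 1.960
z_β = 0.669

Power = Φ(z_β) = Φ(0.669) ≈ 0.748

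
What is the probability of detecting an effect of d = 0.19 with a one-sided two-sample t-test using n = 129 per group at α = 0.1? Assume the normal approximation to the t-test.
Power ≈ 0.60

Power calculation (two-sample t-test, normal approximation):
z_β = d · √(n/2) - z_α
z_β = 0.19 · √(129/2) - 1.282
z_β = 0.19 · 8.031 - 1.282
z_β = 0.244

Power = Φ(z_β) = Φ(0.244) ≈ 0.597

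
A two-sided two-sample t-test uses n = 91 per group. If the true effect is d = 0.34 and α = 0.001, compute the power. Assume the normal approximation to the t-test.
Power ≈ 0.16

Power calculation (two-sample t-test, normal approximation):
z_β = d · √(n/2) - z_{α/2}
z_β = 0.34 · √(91/2) - 3.291
z_β = 0.34 · 6.745 - 3.291
z_β = -0.997

Power = Φ(z_β) = Φ(-0.997) ≈ 0.159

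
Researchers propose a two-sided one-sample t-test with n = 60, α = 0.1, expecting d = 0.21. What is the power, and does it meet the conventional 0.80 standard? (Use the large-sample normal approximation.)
Power ≈ 0.49; the study is underpowered (power < 0.80)

Power calculation (one-sample t-test, normal approximation):
z_β = d · √n - z_{α/2}
z_β = 0.21 · √60 - 1.645
z_β = 0.21 · 7.746 - 1.645
z_β = -0.018

Power = Φ(z_β) = Φ(-0.018) ≈ 0.493

Effect size d = 0.21 is small by Cohen's convention (0.2/0.5/0.8).

Threshold: power ≥ 0.80 is conventionally adequate.
Power ≈ 0.49 → the study is underpowered (power < 0.80).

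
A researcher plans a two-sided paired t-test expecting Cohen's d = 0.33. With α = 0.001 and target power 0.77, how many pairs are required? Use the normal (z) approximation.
n = 150 pairs

Sample size formula (paired t-test, normal approximation):
n = ((z_{α/2} + z_β) / d)²

z_{α/2} = 3.291 (for α = 0.001, two-sided)
z_β = 0.739 (for power = 0.77)
d = 0.33

n = ((3.291 + 0.739) / 0.33)²
n = (12.212)²
n ≈ 149.13
Round up to the next whole number: n = 150 pairs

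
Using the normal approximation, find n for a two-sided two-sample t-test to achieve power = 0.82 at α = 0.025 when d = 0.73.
n = 38 per group

Sample size formula (two-sample t-test, normal approximation):
n = 2 · ((z_{α/2} + z_β) / d)²

z_{α/2} = 2.241 (for α = 0.025, two-sided)
z_β = 0.915 (for power = 0.82)
d = 0.73

n = 2 · ((2.241 + 0.915) / 0.73)²
n = 2 · (4.323)²
n ≈ 37.38
Round up to the next whole number: n = 38 per group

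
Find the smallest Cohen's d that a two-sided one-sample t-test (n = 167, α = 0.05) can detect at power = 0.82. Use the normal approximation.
d ≈ 0.22

Minimum detectable effect (one-sample t-test, normal approximation):
d = (z_{α/2} + z_β) / √n
d = (1.960 + 0.915) / √167
d = 2.875 / 12.923
d ≈ 0.22

By Cohen's convention (0.2 small / 0.5 medium / 0.8 large): small effect.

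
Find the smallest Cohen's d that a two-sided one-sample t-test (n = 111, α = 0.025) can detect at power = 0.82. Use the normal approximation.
d ≈ 0.30

Minimum detectable effect (one-sample t-test, normal approximation):
d = (z_{α/2} + z_β) / √n
d = (2.241 + 0.915) / √111
d = 3.157 / 10.536
d ≈ 0.30

By Cohen's convention (0.2 small / 0.5 medium / 0.8 large): small effect.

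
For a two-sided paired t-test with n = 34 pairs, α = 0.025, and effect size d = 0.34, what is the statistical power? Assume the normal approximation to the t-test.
Power ≈ 0.40

Power calculation (paired t-test, normal approximation):
z_β = d · √n - z_{α/2}
z_β = 0.34 · √34 - 2.241
z_β = 0.34 · 5.831 - 2.241
z_β = -0.259

Power = Φ(z_β) = Φ(-0.259) ≈ 0.398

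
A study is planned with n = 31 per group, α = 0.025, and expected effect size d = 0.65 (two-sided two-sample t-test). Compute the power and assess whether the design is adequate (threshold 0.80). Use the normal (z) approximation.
Power ≈ 0.62; the study is underpowered (power < 0.80)

Power calculation (two-sample t-test, normal approximation):
z_β = d · √(n/2) - z_{α/2}
z_β = 0.65 · √(31/2) - 2.241
z_β = 0.65 · 3.937 - 2.241
z_β = 0.318

Power = Φ(z_β) = Φ(0.318) ≈ 0.625

Effect size d = 0.65 is medium by Cohen's convention (0.2/0.5/0.8).

Threshold: power ≥ 0.80 is conventionally adequate.
Power ≈ 0.62 → the study is underpowered (power < 0.80).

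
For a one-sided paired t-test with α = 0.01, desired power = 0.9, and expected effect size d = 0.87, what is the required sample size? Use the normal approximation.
n = 18 pairs

Sample size formula (paired t-test, normal approximation):
n = ((z_α + z_β) / d)²

z_α = 2.326 (for α = 0.01, one-sided)
z_β = 1.282 (for power = 0.9)
d = 0.87

n = ((2.326 + 1.282) / 0.87)²
n = (4.147)²
n ≈ 17.20
Round up to the next whole number: n = 18 pairs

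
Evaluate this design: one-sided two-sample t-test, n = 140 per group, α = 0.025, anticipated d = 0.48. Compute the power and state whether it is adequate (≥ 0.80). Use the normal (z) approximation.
Power ≈ 0.98; the study is adequately powered (power ≥ 0.80)

Power calculation (two-sample t-test, normal approximation):
z_β = d · √(n/2) - z_α
z_β = 0.48 · √(140/2) - 1.960
z_β = 0.48 · 8.367 - 1.960
z_β = 2.056

Power = Φ(z_β) = Φ(2.056) ≈ 0.980

Effect size d = 0.48 is small by Cohen's convention (0.2/0.5/0.8).

Threshold: power ≥ 0.80 is conventionally adequate.
Power ≈ 0.98 → the study is adequately powered (power ≥ 0.80).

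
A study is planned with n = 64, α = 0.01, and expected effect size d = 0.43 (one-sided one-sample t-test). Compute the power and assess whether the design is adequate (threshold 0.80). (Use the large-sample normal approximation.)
Power ≈ 0.87; the study is adequately powered (power ≥ 0.80)

Power calculation (one-sample t-test, normal approximation):
z_β = d · √n - z_α
z_β = 0.43 · √64 - 2.326
z_β = 0.43 · 8.000 - 2.326
z_β = 1.114

Power = Φ(z_β) = Φ(1.114) ≈ 0.867

Effect size d = 0.43 is small by Cohen's convention (0.2/0.5/0.8).

Threshold: power ≥ 0.80 is conventionally adequate.
Power ≈ 0.87 → the study is adequately powered (power ≥ 0.80).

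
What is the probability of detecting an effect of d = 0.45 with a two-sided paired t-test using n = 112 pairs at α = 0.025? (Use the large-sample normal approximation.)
Power ≈ 0.99

Power calculation (paired t-test, normal approximation):
z_β = d · √n - z_{α/2}
z_β = 0.45 · √112 - 2.241
z_β = 0.45 · 10.583 - 2.241
z_β = 2.521

Power = Φ(z_β) = Φ(2.521) ≈ 0.994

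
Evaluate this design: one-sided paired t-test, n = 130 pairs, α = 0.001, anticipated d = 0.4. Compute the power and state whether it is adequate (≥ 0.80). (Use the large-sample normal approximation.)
Power ≈ 0.93; the study is adequately powered (power ≥ 0.80)

Power calculation (paired t-test, normal approximation):
z_β = d · √n - z_α
z_β = 0.4 · √130 - 3.090
z_β = 0.4 · 11.402 - 3.090
z_β = 1.470

Power = Φ(z_β) = Φ(1.470) ≈ 0.929

Effect size d = 0.4 is small by Cohen's convention (0.2/0.5/0.8).

Threshold: power ≥ 0.80 is conventionally adequate.
Power ≈ 0.93 → the study is adequately powered (power ≥ 0.80).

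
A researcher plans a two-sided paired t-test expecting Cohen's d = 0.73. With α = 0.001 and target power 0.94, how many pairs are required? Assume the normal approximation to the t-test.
n = 45 pairs

Sample size formula (paired t-test, normal approximation):
n = ((z_{α/2} + z_β) / d)²

z_{α/2} = 3.291 (for α = 0.001, two-sided)
z_β = 1.555 (for power = 0.94)
d = 0.73

n = ((3.291 + 1.555) / 0.73)²
n = (6.638)²
n ≈ 44.06
Round up to the next whole number: n = 45 pairs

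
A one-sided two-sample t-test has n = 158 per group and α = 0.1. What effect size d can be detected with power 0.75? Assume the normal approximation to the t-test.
d ≈ 0.22

Minimum detectable effect (two-sample t-test, normal approximation):
d = (z_α + z_β) / √(n/2)
d = (1.282 + 0.674) / √(158/2)
d = 1.956 / 8.888
d ≈ 0.22

By Cohen's convention (0.2 small / 0.5 medium / 0.8 large): small effect.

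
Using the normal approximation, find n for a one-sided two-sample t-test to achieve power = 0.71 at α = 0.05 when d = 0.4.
n = 61 per group

Sample size formula (two-sample t-test, normal approximation):
n = 2 · ((z_α + z_β) / d)²

z_α = 1.645 (for α = 0.05, one-sided)
z_β = 0.553 (for power = 0.71)
d = 0.4

n = 2 · ((1.645 + 0.553) / 0.4)²
n = 2 · (5.495)²
n ≈ 60.39
Round up to the next whole number: n = 61 per group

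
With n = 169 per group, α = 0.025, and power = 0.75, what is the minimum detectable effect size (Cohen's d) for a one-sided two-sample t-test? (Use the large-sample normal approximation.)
d ≈ 0.29

Minimum detectable effect (two-sample t-test, normal approximation):
d = (z_α + z_β) / √(n/2)
d = (1.960 + 0.674) / √(169/2)
d = 2.634 / 9.192
d ≈ 0.29

By Cohen's convention (0.2 small / 0.5 medium / 0.8 large): small effect.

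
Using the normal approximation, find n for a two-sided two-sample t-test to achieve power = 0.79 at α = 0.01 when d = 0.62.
n = 60 per group

Sample size formula (two-sample t-test, normal approximation):
n = 2 · ((z_{α/2} + z_β) / d)²

z_{α/2} = 2.576 (for α = 0.01, two-sided)
z_β = 0.806 (for power = 0.79)
d = 0.62

n = 2 · ((2.576 + 0.806) / 0.62)²
n = 2 · (5.455)²
n ≈ 59.51
Round up to the next whole number: n = 60 per group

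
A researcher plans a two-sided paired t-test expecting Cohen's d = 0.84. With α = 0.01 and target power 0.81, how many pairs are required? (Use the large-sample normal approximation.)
n = 17 pairs

Sample size formula (paired t-test, normal approximation):
n = ((z_{α/2} + z_β) / d)²

z_{α/2} = 2.576 (for α = 0.01, two-sided)
z_β = 0.878 (for power = 0.81)
d = 0.84

n = ((2.576 + 0.878) / 0.84)²
n = (4.112)²
n ≈ 16.91
Round up to the next whole number: n = 17 pairs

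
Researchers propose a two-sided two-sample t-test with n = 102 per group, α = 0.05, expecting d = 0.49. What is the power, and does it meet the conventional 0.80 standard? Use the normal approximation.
Power ≈ 0.94; the study is adequately powered (power ≥ 0.80)

Power calculation (two-sample t-test, normal approximation):
z_β = d · √(n/2) - z_{α/2}
z_β = 0.49 · √(102/2) - 1.960
z_β = 0.49 · 7.141 - 1.960
z_β = 1.539

Power = Φ(z_β) = Φ(1.539) ≈ 0.938

Effect size d = 0.49 is small by Cohen's convention (0.2/0.5/0.8).

Threshold: power ≥ 0.80 is conventionally adequate.
Power ≈ 0.94 → the study is adequately powered (power ≥ 0.80).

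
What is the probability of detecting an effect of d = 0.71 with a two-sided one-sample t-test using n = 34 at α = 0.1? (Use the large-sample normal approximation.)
Power ≈ 0.99

Power calculation (one-sample t-test, normal approximation):
z_β = d · √n - z_{α/2}
z_β = 0.71 · √34 - 1.645
z_β = 0.71 · 5.831 - 1.645
z_β = 2.495

Power = Φ(z_β) = Φ(2.495) ≈ 0.994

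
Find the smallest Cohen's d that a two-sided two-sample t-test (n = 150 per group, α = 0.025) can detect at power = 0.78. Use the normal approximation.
d ≈ 0.35

Minimum detectable effect (two-sample t-test, normal approximation):
d = (z_{α/2} + z_β) / √(n/2)
d = (2.241 + 0.772) / √(150/2)
d = 3.014 / 8.660
d ≈ 0.35

By Cohen's convention (0.2 small / 0.5 medium / 0.8 large): small effect.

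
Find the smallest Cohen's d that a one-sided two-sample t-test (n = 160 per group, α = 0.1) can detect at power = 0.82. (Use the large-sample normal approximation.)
d ≈ 0.25

Minimum detectable effect (two-sample t-test, normal approximation):
d = (z_α + z_β) / √(n/2)
d = (1.282 + 0.915) / √(160/2)
d = 2.197 / 8.944
d ≈ 0.25

By Cohen's convention (0.2 small / 0.5 medium / 0.8 large): small effect.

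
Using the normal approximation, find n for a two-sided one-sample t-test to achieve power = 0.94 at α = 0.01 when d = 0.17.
n = 591

Sample size formula (one-sample t-test, normal approximation):
n = ((z_{α/2} + z_β) / d)²

z_{α/2} = 2.576 (for α = 0.01, two-sided)
z_β = 1.555 (for power = 0.94)
d = 0.17

n = ((2.576 + 1.555) / 0.17)²
n = (24.300)²
n ≈ 590.49
Round up to the next whole number: n = 591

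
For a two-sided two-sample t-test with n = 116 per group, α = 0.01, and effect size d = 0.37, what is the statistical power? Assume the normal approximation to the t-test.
Power ≈ 0.60

Power calculation (two-sample t-test, normal approximation):
z_β = d · √(n/2) - z_{α/2}
z_β = 0.37 · √(116/2) - 2.576
z_β = 0.37 · 7.616 - 2.576
z_β = 0.242

Power = Φ(z_β) = Φ(0.242) ≈ 0.596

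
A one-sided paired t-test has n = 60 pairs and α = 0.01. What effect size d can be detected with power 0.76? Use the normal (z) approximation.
d ≈ 0.39

Minimum detectable effect (paired t-test, normal approximation):
d = (z_α + z_β) / √n
d = (2.326 + 0.706) / √60
d = 3.033 / 7.746
d ≈ 0.39

By Cohen's convention (0.2 small / 0.5 medium / 0.8 large): small effect.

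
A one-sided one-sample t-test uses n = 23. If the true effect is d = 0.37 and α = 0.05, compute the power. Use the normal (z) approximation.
Power ≈ 0.55

Power calculation (one-sample t-test, normal approximation):
z_β = d · √n - z_α
z_β = 0.37 · √23 - 1.645
z_β = 0.37 · 4.796 - 1.645
z_β = 0.130

Power = Φ(z_β) = Φ(0.130) ≈ 0.552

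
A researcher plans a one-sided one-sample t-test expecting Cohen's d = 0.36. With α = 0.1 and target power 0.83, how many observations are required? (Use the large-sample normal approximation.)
n = 39

Sample size formula (one-sample t-test, normal approximation):
n = ((z_α + z_β) / d)²

z_α = 1.282 (for α = 0.1, one-sided)
z_β = 0.954 (for power = 0.83)
d = 0.36

n = ((1.282 + 0.954) / 0.36)²
n = (6.211)²
n ≈ 38.58
Round up to the next whole number: n = 39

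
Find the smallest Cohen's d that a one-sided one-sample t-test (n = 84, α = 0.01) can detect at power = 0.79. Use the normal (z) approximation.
d ≈ 0.34

Minimum detectable effect (one-sample t-test, normal approximation):
d = (z_α + z_β) / √n
d = (2.326 + 0.806) / √84
d = 3.133 / 9.165
d ≈ 0.34

By Cohen's convention (0.2 small / 0.5 medium / 0.8 large): small effect.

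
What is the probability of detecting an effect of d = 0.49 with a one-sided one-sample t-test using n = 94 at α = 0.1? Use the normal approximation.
Power ≈ 1.00

Power calculation (one-sample t-test, normal approximation):
z_β = d · √n - z_α
z_β = 0.49 · √94 - 1.282
z_β = 0.49 · 9.695 - 1.282
z_β = 3.469

Power = Φ(z_β) = Φ(3.469) ≈ 1.000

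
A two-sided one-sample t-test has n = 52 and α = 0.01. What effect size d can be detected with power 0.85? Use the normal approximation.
d ≈ 0.50

Minimum detectable effect (one-sample t-test, normal approximation):
d = (z_{α/2} + z_β) / √n
d = (2.576 + 1.036) / √52
d = 3.612 / 7.211
d ≈ 0.50

By Cohen's convention (0.2 small / 0.5 medium / 0.8 large): medium effect.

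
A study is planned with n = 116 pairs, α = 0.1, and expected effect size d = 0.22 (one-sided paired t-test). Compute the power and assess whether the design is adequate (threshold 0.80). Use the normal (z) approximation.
Power ≈ 0.86; the study is adequately powered (power ≥ 0.80)

Power calculation (paired t-test, normal approximation):
z_β = d · √n - z_α
z_β = 0.22 · √116 - 1.282
z_β = 0.22 · 10.770 - 1.282
z_β = 1.088

Power = Φ(z_β) = Φ(1.088) ≈ 0.862

Effect size d = 0.22 is small by Cohen's convention (0.2/0.5/0.8).

Threshold: power ≥ 0.80 is conventionally adequate.
Power ≈ 0.86 → the study is adequately powered (power ≥ 0.80).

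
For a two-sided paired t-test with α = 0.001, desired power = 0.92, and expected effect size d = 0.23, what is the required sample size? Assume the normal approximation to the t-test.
n = 417 pairs

Sample size formula (paired t-test, normal approximation):
n = ((z_{α/2} + z_β) / d)²

z_{α/2} = 3.291 (for α = 0.001, two-sided)
z_β = 1.405 (for power = 0.92)
d = 0.23

n = ((3.291 + 1.405) / 0.23)²
n = (20.417)²
n ≈ 416.85
Round up to the next whole number: n = 417 pairs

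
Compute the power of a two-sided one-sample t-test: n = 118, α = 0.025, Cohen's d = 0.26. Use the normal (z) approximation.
Power ≈ 0.72

Power calculation (one-sample t-test, normal approximation):
z_β = d · √n - z_{α/2}
z_β = 0.26 · √118 - 2.241
z_β = 0.26 · 10.863 - 2.241
z_β = 0.583

Power = Φ(z_β) = Φ(0.583) ≈ 0.720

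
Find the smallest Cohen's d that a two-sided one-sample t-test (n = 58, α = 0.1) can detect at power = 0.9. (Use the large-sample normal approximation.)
d ≈ 0.38

Minimum detectable effect (one-sample t-test, normal approximation):
d = (z_{α/2} + z_β) / √n
d = (1.645 + 1.282) / √58
d = 2.926 / 7.616
d ≈ 0.38

By Cohen's convention (0.2 small / 0.5 medium / 0.8 large): small effect.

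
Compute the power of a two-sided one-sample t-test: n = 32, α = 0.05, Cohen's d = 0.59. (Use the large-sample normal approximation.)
Power ≈ 0.92

Power calculation (one-sample t-test, normal approximation):
z_β = d · √n - z_{α/2}
z_β = 0.59 · √32 - 1.960
z_β = 0.59 · 5.657 - 1.960
z_β = 1.378

Power = Φ(z_β) = Φ(1.378) ≈ 0.916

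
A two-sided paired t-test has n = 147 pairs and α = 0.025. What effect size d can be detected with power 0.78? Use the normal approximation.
d ≈ 0.25

Minimum detectable effect (paired t-test, normal approximation):
d = (z_{α/2} + z_β) / √n
d = (2.241 + 0.772) / √147
d = 3.014 / 12.124
d ≈ 0.25

By Cohen's convention (0.2 small / 0.5 medium / 0.8 large): small effect.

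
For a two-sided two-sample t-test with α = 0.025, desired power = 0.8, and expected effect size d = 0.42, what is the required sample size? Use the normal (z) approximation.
n = 108 per group

Sample size formula (two-sample t-test, normal approximation):
n = 2 · ((z_{α/2} + z_β) / d)²

z_{α/2} = 2.241 (for α = 0.025, two-sided)
z_β = 0.842 (for power = 0.8)
d = 0.42

n = 2 · ((2.241 + 0.842) / 0.42)²
n = 2 · (7.340)²
n ≈ 107.75
Round up to the next whole number: n = 108 per group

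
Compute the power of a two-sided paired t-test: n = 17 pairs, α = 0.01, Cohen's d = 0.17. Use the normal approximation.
Power ≈ 0.03

Power calculation (paired t-test, normal approximation):
z_β = d · √n - z_{α/2}
z_β = 0.17 · √17 - 2.576
z_β = 0.17 · 4.123 - 2.576
z_β = -1.875

Power = Φ(z_β) = Φ(-1.875) ≈ 0.030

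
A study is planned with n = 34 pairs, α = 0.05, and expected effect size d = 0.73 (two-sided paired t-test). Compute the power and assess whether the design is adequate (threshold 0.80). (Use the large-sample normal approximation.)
Power ≈ 0.99; the study is adequately powered (power ≥ 0.80)

Power calculation (paired t-test, normal approximation):
z_β = d · √n - z_{α/2}
z_β = 0.73 · √34 - 1.960
z_β = 0.73 · 5.831 - 1.960
z_β = 2.297

Power = Φ(z_β) = Φ(2.297) ≈ 0.989

Effect size d = 0.73 is medium by Cohen's convention (0.2/0.5/0.8).

Threshold: power ≥ 0.80 is conventionally adequate.
Power ≈ 0.99 → the study is adequately powered (power ≥ 0.80).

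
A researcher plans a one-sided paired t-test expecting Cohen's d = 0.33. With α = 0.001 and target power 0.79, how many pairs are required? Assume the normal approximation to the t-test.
n = 140 pairs

Sample size formula (paired t-test, normal approximation):
n = ((z_α + z_β) / d)²

z_α = 3.090 (for α = 0.001, one-sided)
z_β = 0.806 (for power = 0.79)
d = 0.33

n = ((3.090 + 0.806) / 0.33)²
n = (11.806)²
n ≈ 139.38
Round up to the next whole number: n = 140 pairs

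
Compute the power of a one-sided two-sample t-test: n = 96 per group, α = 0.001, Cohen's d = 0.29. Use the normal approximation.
Power ≈ 0.14

Power calculation (two-sample t-test, normal approximation):
z_β = d · √(n/2) - z_α
z_β = 0.29 · √(96/2) - 3.090
z_β = 0.29 · 6.928 - 3.090
z_β = -1.081

Power = Φ(z_β) = Φ(-1.081) ≈ 0.140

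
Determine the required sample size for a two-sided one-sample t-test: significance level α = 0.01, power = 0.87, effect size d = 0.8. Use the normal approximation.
n = 22

Sample size formula (one-sample t-test, normal approximation):
n = ((z_{α/2} + z_β) / d)²

z_{α/2} = 2.576 (for α = 0.01, two-sided)
z_β = 1.126 (for power = 0.87)
d = 0.8

n = ((2.576 + 1.126) / 0.8)²
n = (4.628)²
n ≈ 21.42
Round up to the next whole number: n = 22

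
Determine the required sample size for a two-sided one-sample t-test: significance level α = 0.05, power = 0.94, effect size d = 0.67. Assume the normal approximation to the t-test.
n = 28

Sample size formula (one-sample t-test, normal approximation):
n = ((z_{α/2} + z_β) / d)²

z_{α/2} = 1.960 (for α = 0.05, two-sided)
z_β = 1.555 (for power = 0.94)
d = 0.67

n = ((1.960 + 1.555) / 0.67)²
n = (5.246)²
n ≈ 27.52
Round up to the next whole number: n = 28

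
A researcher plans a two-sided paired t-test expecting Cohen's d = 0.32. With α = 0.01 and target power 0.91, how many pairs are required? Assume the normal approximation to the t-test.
n = 150 pairs

Sample size formula (paired t-test, normal approximation):
n = ((z_{α/2} + z_β) / d)²

z_{α/2} = 2.576 (for α = 0.01, two-sided)
z_β = 1.341 (for power = 0.91)
d = 0.32

n = ((2.576 + 1.341) / 0.32)²
n = (12.241)²
n ≈ 149.84
Round up to the next whole number: n = 150 pairs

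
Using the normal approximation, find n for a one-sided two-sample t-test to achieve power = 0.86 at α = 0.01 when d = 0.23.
n = 439 per group

Sample size formula (two-sample t-test, normal approximation):
n = 2 · ((z_α + z_β) / d)²

z_α = 2.326 (for α = 0.01, one-sided)
z_β = 1.080 (for power = 0.86)
d = 0.23

n = 2 · ((2.326 + 1.080) / 0.23)²
n = 2 · (14.809)²
n ≈ 438.61
Round up to the next whole number: n = 439 per group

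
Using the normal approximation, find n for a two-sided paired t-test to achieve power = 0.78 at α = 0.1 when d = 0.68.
n = 13 pairs

Sample size formula (paired t-test, normal approximation):
n = ((z_{α/2} + z_β) / d)²

z_{α/2} = 1.645 (for α = 0.1, two-sided)
z_β = 0.772 (for power = 0.78)
d = 0.68

n = ((1.645 + 0.772) / 0.68)²
n = (3.554)²
n ≈ 12.63
Round up to the next whole number: n = 13 pairs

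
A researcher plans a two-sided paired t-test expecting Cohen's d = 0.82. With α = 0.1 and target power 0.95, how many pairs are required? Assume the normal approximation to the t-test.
n = 17 pairs

Sample size formula (paired t-test, normal approximation):
n = ((z_{α/2} + z_β) / d)²

z_{α/2} = 1.645 (for α = 0.1, two-sided)
z_β = 1.645 (for power = 0.95)
d = 0.82

n = ((1.645 + 1.645) / 0.82)²
n = (4.012)²
n ≈ 16.10
Round up to the next whole number: n = 17 pairs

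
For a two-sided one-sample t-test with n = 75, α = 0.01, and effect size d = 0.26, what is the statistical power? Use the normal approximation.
Power ≈ 0.37

Power calculation (one-sample t-test, normal approximation):
z_β = d · √n - z_{α/2}
z_β = 0.26 · √75 - 2.576
z_β = 0.26 · 8.660 - 2.576
z_β = -0.324

Power = Φ(z_β) = Φ(-0.324) ≈ 0.373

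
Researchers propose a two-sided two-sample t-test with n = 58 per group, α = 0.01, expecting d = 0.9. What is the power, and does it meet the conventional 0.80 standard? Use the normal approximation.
Power ≈ 0.99; the study is adequately powered (power ≥ 0.80)

Power calculation (two-sample t-test, normal approximation):
z_β = d · √(n/2) - z_{α/2}
z_β = 0.9 · √(58/2) - 2.576
z_β = 0.9 · 5.385 - 2.576
z_β = 2.271

Power = Φ(z_β) = Φ(2.271) ≈ 0.988

Effect size d = 0.9 is large by Cohen's convention (0.2/0.5/0.8).

Threshold: power ≥ 0.80 is conventionally adequate.
Power ≈ 0.99 → the study is adequately powered (power ≥ 0.80).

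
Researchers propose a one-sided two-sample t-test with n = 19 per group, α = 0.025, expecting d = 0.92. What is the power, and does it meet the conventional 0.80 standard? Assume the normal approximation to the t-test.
Power ≈ 0.81; the study is adequately powered (power ≥ 0.80)

Power calculation (two-sample t-test, normal approximation):
z_β = d · √(n/2) - z_α
z_β = 0.92 · √(19/2) - 1.960
z_β = 0.92 · 3.082 - 1.960
z_β = 0.876

Power = Φ(z_β) = Φ(0.876) ≈ 0.809

Effect size d = 0.92 is large by Cohen's convention (0.2/0.5/0.8).

Threshold: power ≥ 0.80 is conventionally adequate.
Power ≈ 0.81 → the study is adequately powered (power ≥ 0.80).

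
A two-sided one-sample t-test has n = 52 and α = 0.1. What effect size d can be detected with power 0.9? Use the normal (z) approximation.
d ≈ 0.41

Minimum detectable effect (one-sample t-test, normal approximation):
d = (z_{α/2} + z_β) / √n
d = (1.645 + 1.282) / √52
d = 2.926 / 7.211
d ≈ 0.41

By Cohen's convention (0.2 small / 0.5 medium / 0.8 large): small effect.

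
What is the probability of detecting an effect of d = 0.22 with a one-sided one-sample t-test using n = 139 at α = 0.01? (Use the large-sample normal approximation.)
Power ≈ 0.61

Power calculation (one-sample t-test, normal approximation):
z_β = d · √n - z_α
z_β = 0.22 · √139 - 2.326
z_β = 0.22 · 11.790 - 2.326
z_β = 0.267

Power = Φ(z_β) = Φ(0.267) ≈ 0.605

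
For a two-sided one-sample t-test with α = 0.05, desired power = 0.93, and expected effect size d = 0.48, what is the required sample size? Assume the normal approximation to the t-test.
n = 52

Sample size formula (one-sample t-test, normal approximation):
n = ((z_{α/2} + z_β) / d)²

z_{α/2} = 1.960 (for α = 0.05, two-sided)
z_β = 1.476 (for power = 0.93)
d = 0.48

n = ((1.960 + 1.476) / 0.48)²
n = (7.158)²
n ≈ 51.24
Round up to the next whole number: n = 52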